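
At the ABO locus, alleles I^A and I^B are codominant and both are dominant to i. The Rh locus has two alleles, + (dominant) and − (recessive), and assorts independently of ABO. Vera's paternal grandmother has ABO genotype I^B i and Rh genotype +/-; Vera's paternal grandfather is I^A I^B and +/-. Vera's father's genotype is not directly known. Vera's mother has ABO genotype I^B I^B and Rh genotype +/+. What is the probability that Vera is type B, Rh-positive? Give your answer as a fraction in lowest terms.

3/4

Vera's father's ABO genotype from I^B i × I^A I^B: 1/4 I^A I^B, 1/4 I^A i, 1/4 I^B I^B, 1/4 I^B i.
Crossing each possibility with the mother I^B I^B and summing P(type B): 1/4·1/2 + 1/4·1/2 + 1/4·1 + 1/4·1 = 3/4.
Similarly for Rh via the father's Rh distribution: P(Rh+) = 1.
Independent loci: 3/4 × 1 = 3/4.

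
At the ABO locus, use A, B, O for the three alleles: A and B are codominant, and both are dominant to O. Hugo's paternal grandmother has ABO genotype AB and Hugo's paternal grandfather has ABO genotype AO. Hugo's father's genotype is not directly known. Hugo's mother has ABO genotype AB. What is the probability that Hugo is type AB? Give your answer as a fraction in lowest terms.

3/8

Hugo's father's ABO genotype from AB × AO: 1/4 AA, 1/4 AB, 1/4 AO, 1/4 BO.
Crossing each possibility with the mother AB and summing P(type AB): 1/4·1/2 + 1/4·1/2 + 1/4·1/4 + 1/4·1/4 = 3/8.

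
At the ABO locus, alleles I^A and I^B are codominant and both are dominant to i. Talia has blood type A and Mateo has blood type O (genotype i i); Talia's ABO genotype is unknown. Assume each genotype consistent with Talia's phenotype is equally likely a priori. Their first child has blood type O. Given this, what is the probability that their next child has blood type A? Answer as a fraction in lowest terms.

1/2

Possible genotypes: Talia ∈ {I^A I^A, I^A i}; Mateo ∈ {i i}.
Weight each parental genotype pair by prior × P(type-O child):
  I^A i × i i: posterior weight 1; P(next child type A) = 1/2.
Weighted sum = 1/2.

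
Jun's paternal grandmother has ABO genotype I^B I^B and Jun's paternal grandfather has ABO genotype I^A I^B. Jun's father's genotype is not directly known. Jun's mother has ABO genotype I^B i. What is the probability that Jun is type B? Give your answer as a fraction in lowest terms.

3/4

Jun's father's ABO genotype from I^B I^B × I^A I^B: 1/2 I^A I^B, 1/2 I^B I^B.
Crossing each possibility with the mother I^B i and summing P(type B): 1/2·1/2 + 1/2·1 = 3/4.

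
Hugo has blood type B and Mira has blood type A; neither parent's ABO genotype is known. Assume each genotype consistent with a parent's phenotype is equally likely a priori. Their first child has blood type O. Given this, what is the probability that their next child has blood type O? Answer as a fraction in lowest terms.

1/4

Possible genotypes: Hugo ∈ {I^B I^B, I^B i}; Mira ∈ {I^A I^A, I^A i}.
Weight each parental genotype pair by prior × P(type-O child):
  I^B i × I^A i: posterior weight 1; P(next child type O) = 1/4.
Weighted sum = 1/4.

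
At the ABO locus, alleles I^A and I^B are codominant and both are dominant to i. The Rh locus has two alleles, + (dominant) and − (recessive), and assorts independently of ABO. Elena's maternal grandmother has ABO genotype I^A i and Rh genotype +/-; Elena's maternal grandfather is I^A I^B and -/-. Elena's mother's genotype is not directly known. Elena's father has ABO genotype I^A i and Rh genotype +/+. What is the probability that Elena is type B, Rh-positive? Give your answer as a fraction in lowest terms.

1/8

Elena's mother's ABO genotype from I^A i × I^A I^B: 1/4 I^A I^A, 1/4 I^A I^B, 1/4 I^A i, 1/4 I^B i.
Crossing each possibility with the father I^A i and summing P(type B): 1/4·0 + 1/4·1/4 + 1/4·0 + 1/4·1/4 = 1/8.
Similarly for Rh via the mother's Rh distribution: P(Rh+) = 1.
Independent loci: 1/8 × 1 = 1/8.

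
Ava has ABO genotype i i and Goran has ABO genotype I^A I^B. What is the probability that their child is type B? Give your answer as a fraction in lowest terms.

ABO cross i i × I^A I^B → offspring phenotypes: 1/2 A, 1/2 B.
So P(type B) = 1/2.

1/2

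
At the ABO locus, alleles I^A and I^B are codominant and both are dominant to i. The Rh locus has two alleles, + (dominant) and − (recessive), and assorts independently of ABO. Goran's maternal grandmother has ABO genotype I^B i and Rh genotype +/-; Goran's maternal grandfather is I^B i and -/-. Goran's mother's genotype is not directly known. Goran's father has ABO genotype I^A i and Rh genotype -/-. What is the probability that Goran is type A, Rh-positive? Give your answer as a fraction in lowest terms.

1/16

Goran's mother's ABO genotype from I^B i × I^B i: 1/4 I^B I^B, 1/2 I^B i, 1/4 i i.
Crossing each possibility with the father I^A i and summing P(type A): 1/4·0 + 1/2·1/4 + 1/4·1/2 = 1/4.
Similarly for Rh via the mother's Rh distribution: P(Rh+) = 1/4.
Independent loci: 1/4 × 1/4 = 1/16.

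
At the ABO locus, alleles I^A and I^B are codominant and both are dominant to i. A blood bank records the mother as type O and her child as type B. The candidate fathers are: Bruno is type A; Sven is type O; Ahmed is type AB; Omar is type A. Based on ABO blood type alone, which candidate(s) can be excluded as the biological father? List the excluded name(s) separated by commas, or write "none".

Bruno, Sven, Omar

A candidate is excluded only if no genotype consistent with his phenotype could produce a type B child with a type O mother.
Bruno (type A): no genotype consistent with that phenotype can produce a type-B child with a type-O mother.
Sven (type O): no genotype consistent with that phenotype can produce a type-B child with a type-O mother.
Omar (type A): no genotype consistent with that phenotype can produce a type-B child with a type-O mother.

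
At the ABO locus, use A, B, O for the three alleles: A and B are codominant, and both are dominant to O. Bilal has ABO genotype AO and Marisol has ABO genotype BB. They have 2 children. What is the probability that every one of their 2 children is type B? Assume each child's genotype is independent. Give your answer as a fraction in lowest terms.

1/4

ABO cross AO × BB → 1/2 B, 1/2 AB.
So P(type B) = 1/2 per child.
All 2 independent: (1/2)^2 = 1/4.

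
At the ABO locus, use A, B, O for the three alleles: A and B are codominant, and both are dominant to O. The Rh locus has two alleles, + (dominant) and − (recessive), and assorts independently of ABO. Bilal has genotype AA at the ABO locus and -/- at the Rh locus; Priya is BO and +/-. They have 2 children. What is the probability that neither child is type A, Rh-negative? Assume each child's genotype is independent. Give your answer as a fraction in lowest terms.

9/16

ABO cross AA × BO → 1/2 A, 1/2 AB.
Rh cross -/- × +/- → 1/2 Rh+, 1/2 Rh-; so P(type A, Rh-negative) = 1/2 × 1/2 = 1/4 per child.
P(not type A, Rh-negative) = 3/4 for one child; (3/4)^2 = 9/16.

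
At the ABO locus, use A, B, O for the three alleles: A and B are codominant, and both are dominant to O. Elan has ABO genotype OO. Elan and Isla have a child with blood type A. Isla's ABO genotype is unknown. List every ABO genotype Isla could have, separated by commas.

AA, AB, AO

For each candidate genotype of Isla, check whether crossing it with OO can produce every observed child phenotype.
  AA → possible child types {A} ✓
  AB → possible child types {A, B} ✓
  AO → possible child types {O, A} ✓
  BB → possible child types {B} ✗
  BO → possible child types {O, B} ✗
  OO → possible child types {O} ✗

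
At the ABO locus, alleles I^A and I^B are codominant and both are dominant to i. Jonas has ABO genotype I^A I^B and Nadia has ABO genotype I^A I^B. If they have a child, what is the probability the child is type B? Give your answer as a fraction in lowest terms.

1/4

ABO cross I^A I^B × I^A I^B → offspring phenotypes: 1/4 A, 1/4 B, 1/2 AB.
So P(type B) = 1/4.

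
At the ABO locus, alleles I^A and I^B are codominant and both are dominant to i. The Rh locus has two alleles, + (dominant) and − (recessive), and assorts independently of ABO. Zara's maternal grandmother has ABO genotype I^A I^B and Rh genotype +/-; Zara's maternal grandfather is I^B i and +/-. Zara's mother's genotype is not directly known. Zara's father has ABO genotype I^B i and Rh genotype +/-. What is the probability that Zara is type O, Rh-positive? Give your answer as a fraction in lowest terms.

Zara's mother's ABO genotype from I^A I^B × I^B i: 1/4 I^A I^B, 1/4 I^A i, 1/4 I^B I^B, 1/4 I^B i.
Crossing each possibility with the father I^B i and summing P(type O): 1/4·0 + 1/4·1/4 + 1/4·0 + 1/4·1/4 = 1/8.
Similarly for Rh via the mother's Rh distribution: P(Rh+) = 3/4.
Independent loci: 1/8 × 3/4 = 3/32.

3/32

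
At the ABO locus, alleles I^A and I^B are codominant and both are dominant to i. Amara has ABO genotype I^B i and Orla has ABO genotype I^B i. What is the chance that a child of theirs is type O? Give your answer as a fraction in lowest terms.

ABO cross I^B i × I^B i → offspring phenotypes: 1/4 O, 3/4 B.
So P(type O) = 1/4.

1/4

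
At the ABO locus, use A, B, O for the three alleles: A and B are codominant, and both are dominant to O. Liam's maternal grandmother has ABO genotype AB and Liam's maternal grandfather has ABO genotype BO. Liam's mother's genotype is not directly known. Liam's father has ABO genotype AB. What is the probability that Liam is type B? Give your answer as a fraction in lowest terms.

Liam's mother's ABO genotype from AB × BO: 1/4 AB, 1/4 AO, 1/4 BB, 1/4 BO.
Crossing each possibility with the father AB and summing P(type B): 1/4·1/4 + 1/4·1/4 + 1/4·1/2 + 1/4·1/2 = 3/8.

3/8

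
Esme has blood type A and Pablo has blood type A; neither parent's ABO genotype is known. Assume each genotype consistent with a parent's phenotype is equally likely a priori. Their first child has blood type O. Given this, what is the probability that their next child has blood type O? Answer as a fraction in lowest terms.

1/4

Possible genotypes: Esme ∈ {I^A I^A, I^A i}; Pablo ∈ {I^A I^A, I^A i}.
Weight each parental genotype pair by prior × P(type-O child):
  I^A i × I^A i: posterior weight 1; P(next child type O) = 1/4.
Weighted sum = 1/4.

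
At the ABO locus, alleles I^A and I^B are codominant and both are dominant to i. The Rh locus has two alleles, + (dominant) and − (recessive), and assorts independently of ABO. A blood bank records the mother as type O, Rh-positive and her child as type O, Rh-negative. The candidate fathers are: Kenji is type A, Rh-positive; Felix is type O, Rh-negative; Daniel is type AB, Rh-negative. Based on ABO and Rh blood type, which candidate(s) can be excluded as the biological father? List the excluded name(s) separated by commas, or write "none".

Daniel

A candidate is excluded only if no genotype consistent with his phenotype could produce a type O, Rh-negative child with a type O, Rh-positive mother.
Daniel (type AB, Rh-): no genotype consistent with that phenotype can produce a type-O Rh- child with a type-O mother.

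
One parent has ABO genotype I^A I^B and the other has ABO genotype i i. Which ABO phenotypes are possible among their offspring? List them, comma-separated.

Gametes from I^A I^B × i i give offspring ABO genotypes I^A i, I^B i, i.e. phenotypes A, B.

A, B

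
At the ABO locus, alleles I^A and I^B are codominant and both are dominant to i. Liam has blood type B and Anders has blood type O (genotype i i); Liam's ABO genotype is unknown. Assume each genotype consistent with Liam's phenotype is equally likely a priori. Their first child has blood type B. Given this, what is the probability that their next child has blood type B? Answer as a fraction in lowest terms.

Possible genotypes: Liam ∈ {I^B I^B, I^B i}; Anders ∈ {i i}.
Weight each parental genotype pair by prior × P(type-B child):
  I^B I^B × i i: posterior weight 2/3; P(next child type B) = 1.
  I^B i × i i: posterior weight 1/3; P(next child type B) = 1/2.
Weighted sum = 5/6.

5/6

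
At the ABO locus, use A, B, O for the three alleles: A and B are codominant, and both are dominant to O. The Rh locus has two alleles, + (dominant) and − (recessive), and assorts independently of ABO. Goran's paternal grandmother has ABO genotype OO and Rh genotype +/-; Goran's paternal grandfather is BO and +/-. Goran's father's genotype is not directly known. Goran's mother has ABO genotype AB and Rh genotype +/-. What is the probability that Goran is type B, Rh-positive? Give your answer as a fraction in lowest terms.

3/8

Goran's father's ABO genotype from OO × BO: 1/2 BO, 1/2 OO.
Crossing each possibility with the mother AB and summing P(type B): 1/2·1/2 + 1/2·1/2 = 1/2.
Similarly for Rh via the father's Rh distribution: P(Rh+) = 3/4.
Independent loci: 1/2 × 3/4 = 3/8.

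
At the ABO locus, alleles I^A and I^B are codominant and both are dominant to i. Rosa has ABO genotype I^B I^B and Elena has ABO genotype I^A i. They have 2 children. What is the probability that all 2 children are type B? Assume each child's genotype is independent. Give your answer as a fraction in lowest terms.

1/4

ABO cross I^B I^B × I^A i → 1/2 B, 1/2 AB.
So P(type B) = 1/2 per child.
All 2 independent: (1/2)^2 = 1/4.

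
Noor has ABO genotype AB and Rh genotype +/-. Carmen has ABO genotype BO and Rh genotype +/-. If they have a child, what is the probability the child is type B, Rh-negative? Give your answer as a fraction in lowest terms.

1/8

ABO cross AB × BO → offspring phenotypes: 1/4 A, 1/2 B, 1/4 AB.
Rh cross +/- × +/- → 3/4 Rh+, 1/4 Rh-.
Independent loci: P(type B, Rh-negative) = 1/2 × 1/4 = 1/8.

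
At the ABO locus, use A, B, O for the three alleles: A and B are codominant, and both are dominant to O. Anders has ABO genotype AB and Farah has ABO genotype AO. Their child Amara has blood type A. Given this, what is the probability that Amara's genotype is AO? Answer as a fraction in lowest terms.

Cross AB × AO → 1/4 AA, 1/4 AB, 1/4 AO, 1/4 BO.
Type-A genotypes among offspring: AA (1/4), AO (1/4); total 1/2.
P(AO | type A) = (1/4) / (1/2) = 1/2.

1/2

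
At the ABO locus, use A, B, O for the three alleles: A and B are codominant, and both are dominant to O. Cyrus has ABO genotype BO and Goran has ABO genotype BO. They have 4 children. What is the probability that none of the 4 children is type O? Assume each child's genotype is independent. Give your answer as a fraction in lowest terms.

81/256

ABO cross BO × BO → 1/4 O, 3/4 B.
So P(type O) = 1/4 per child.
P(not type O) = 3/4 for one child; (3/4)^4 = 81/256.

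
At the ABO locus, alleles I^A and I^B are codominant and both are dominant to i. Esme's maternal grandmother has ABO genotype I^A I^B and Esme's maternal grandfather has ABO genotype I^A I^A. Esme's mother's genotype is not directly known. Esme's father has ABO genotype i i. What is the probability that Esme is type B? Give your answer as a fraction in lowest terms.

1/4

Esme's mother's ABO genotype from I^A I^B × I^A I^A: 1/2 I^A I^A, 1/2 I^A I^B.
Crossing each possibility with the father i i and summing P(type B): 1/2·0 + 1/2·1/2 = 1/4.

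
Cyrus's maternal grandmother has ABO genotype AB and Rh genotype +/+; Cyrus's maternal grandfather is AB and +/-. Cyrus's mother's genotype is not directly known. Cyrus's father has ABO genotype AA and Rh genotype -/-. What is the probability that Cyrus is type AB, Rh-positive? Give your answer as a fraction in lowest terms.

Cyrus's mother's ABO genotype from AB × AB: 1/4 AA, 1/2 AB, 1/4 BB.
Crossing each possibility with the father AA and summing P(type AB): 1/4·0 + 1/2·1/2 + 1/4·1 = 1/2.
Similarly for Rh via the mother's Rh distribution: P(Rh+) = 3/4.
Independent loci: 1/2 × 3/4 = 3/8.

3/8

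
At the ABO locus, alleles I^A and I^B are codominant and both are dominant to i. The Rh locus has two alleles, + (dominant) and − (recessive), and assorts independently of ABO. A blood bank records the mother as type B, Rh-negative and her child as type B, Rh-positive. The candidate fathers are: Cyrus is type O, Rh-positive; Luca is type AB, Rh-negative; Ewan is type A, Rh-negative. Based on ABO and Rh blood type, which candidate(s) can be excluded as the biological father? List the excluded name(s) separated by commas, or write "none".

Luca, Ewan

A candidate is excluded only if no genotype consistent with his phenotype could produce a type B, Rh-positive child with a type B, Rh-negative mother.
Luca (type AB, Rh-): no genotype consistent with that phenotype can produce a type-B Rh+ child with a type-B mother.
Ewan (type A, Rh-): no genotype consistent with that phenotype can produce a type-B Rh+ child with a type-B mother.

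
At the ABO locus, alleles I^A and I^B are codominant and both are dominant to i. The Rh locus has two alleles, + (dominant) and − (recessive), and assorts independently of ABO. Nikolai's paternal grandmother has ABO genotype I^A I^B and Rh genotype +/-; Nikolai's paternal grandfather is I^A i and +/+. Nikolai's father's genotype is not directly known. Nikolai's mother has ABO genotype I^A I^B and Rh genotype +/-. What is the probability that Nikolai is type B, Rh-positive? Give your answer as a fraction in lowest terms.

Nikolai's father's ABO genotype from I^A I^B × I^A i: 1/4 I^A I^A, 1/4 I^A I^B, 1/4 I^A i, 1/4 I^B i.
Crossing each possibility with the mother I^A I^B and summing P(type B): 1/4·0 + 1/4·1/4 + 1/4·1/4 + 1/4·1/2 = 1/4.
Similarly for Rh via the father's Rh distribution: P(Rh+) = 7/8.
Independent loci: 1/4 × 7/8 = 7/32.

7/32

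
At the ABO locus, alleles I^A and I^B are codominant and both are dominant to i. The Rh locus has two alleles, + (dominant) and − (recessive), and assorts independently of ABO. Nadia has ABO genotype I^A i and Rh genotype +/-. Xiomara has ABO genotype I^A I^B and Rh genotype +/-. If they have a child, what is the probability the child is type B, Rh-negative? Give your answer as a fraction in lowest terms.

1/16

ABO cross I^A i × I^A I^B → offspring phenotypes: 1/2 A, 1/4 B, 1/4 AB.
Rh cross +/- × +/- → 3/4 Rh+, 1/4 Rh-.
Independent loci: P(type B, Rh-negative) = 1/4 × 1/4 = 1/16.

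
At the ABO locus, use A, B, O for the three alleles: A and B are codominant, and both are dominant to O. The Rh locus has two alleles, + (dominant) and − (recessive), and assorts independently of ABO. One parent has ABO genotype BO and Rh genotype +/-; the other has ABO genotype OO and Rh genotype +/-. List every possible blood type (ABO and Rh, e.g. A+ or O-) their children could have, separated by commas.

Gametes from BO × OO give offspring ABO genotypes BO, OO, i.e. phenotypes O, B.
Rh cross +/- × +/- → phenotypes Rh+, Rh-.
Combining independently: O+, O-, B+, B-.

O+, O-, B+, B-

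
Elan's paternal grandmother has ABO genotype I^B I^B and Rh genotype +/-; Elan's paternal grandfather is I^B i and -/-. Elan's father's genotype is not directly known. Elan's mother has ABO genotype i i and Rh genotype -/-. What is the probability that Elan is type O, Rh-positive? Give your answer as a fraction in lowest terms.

1/16

Elan's father's ABO genotype from I^B I^B × I^B i: 1/2 I^B I^B, 1/2 I^B i.
Crossing each possibility with the mother i i and summing P(type O): 1/2·0 + 1/2·1/2 = 1/4.
Similarly for Rh via the father's Rh distribution: P(Rh+) = 1/4.
Independent loci: 1/4 × 1/4 = 1/16.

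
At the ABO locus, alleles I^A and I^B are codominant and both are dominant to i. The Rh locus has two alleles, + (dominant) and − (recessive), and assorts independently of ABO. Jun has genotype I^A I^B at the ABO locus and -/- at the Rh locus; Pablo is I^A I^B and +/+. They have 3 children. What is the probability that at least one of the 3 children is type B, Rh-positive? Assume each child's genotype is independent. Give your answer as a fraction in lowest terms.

37/64

ABO cross I^A I^B × I^A I^B → 1/4 A, 1/4 B, 1/2 AB.
Rh cross -/- × +/+ → 1 Rh+; so P(type B, Rh-positive) = 1/4 × 1 = 1/4 per child.
P(none) = (3/4)^3 = 27/64; P(at least one) = 1 − 27/64 = 37/64.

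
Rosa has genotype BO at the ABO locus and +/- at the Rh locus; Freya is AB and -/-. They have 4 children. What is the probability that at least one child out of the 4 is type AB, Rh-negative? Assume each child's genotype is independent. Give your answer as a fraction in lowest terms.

1695/4096

ABO cross BO × AB → 1/4 A, 1/2 B, 1/4 AB.
Rh cross +/- × -/- → 1/2 Rh+, 1/2 Rh-; so P(type AB, Rh-negative) = 1/4 × 1/2 = 1/8 per child.
P(none) = (7/8)^4 = 2401/4096; P(at least one) = 1 − 2401/4096 = 1695/4096.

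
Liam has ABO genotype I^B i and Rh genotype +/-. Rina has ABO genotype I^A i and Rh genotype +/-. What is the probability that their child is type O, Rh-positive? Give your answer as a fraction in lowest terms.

ABO cross I^B i × I^A i → offspring phenotypes: 1/4 O, 1/4 A, 1/4 B, 1/4 AB.
Rh cross +/- × +/- → 3/4 Rh+, 1/4 Rh-.
Independent loci: P(type O, Rh-positive) = 1/4 × 3/4 = 3/16.

3/16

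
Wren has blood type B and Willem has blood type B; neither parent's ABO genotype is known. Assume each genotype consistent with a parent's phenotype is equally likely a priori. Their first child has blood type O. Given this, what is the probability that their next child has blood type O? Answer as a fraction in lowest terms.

1/4

Possible genotypes: Wren ∈ {I^B I^B, I^B i}; Willem ∈ {I^B I^B, I^B i}.
Weight each parental genotype pair by prior × P(type-O child):
  I^B i × I^B i: posterior weight 1; P(next child type O) = 1/4.
Weighted sum = 1/4.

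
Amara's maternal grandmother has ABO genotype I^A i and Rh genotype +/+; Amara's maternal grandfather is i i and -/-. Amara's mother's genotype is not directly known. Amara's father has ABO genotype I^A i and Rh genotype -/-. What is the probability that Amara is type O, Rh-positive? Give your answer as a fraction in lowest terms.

Amara's mother's ABO genotype from I^A i × i i: 1/2 I^A i, 1/2 i i.
Crossing each possibility with the father I^A i and summing P(type O): 1/2·1/4 + 1/2·1/2 = 3/8.
Similarly for Rh via the mother's Rh distribution: P(Rh+) = 1/2.
Independent loci: 3/8 × 1/2 = 3/16.

3/16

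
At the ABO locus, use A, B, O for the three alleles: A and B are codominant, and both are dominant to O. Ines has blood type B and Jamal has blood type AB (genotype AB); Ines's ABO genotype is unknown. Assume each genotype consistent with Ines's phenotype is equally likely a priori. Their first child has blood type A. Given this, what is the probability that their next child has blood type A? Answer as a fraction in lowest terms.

1/4

Possible genotypes: Ines ∈ {BB, BO}; Jamal ∈ {AB}.
Weight each parental genotype pair by prior × P(type-A child):
  BO × AB: posterior weight 1; P(next child type A) = 1/4.
Weighted sum = 1/4.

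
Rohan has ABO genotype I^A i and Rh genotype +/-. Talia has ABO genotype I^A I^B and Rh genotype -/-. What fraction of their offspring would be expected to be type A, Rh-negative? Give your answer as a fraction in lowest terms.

1/4

ABO cross I^A i × I^A I^B → offspring phenotypes: 1/2 A, 1/4 B, 1/4 AB.
Rh cross +/- × -/- → 1/2 Rh+, 1/2 Rh-.
Independent loci: P(type A, Rh-negative) = 1/2 × 1/2 = 1/4.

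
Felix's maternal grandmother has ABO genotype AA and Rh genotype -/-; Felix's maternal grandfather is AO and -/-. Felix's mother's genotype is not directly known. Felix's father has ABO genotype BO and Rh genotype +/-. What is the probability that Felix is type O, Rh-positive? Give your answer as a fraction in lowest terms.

Felix's mother's ABO genotype from AA × AO: 1/2 AA, 1/2 AO.
Crossing each possibility with the father BO and summing P(type O): 1/2·0 + 1/2·1/4 = 1/8.
Similarly for Rh via the mother's Rh distribution: P(Rh+) = 1/2.
Independent loci: 1/8 × 1/2 = 1/16.

1/16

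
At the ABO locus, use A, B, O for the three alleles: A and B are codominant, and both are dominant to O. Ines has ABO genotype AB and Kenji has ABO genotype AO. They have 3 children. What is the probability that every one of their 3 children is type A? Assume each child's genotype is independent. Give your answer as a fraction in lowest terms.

1/8

ABO cross AB × AO → 1/2 A, 1/4 B, 1/4 AB.
So P(type A) = 1/2 per child.
All 3 independent: (1/2)^3 = 1/8.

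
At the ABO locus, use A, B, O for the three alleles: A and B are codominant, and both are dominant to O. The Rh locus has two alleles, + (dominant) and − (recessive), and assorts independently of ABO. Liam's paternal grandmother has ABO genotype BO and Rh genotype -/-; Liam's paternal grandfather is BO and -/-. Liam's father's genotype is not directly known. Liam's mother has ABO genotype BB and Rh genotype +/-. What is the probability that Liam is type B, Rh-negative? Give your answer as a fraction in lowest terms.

Liam's father's ABO genotype from BO × BO: 1/4 BB, 1/2 BO, 1/4 OO.
Crossing each possibility with the mother BB and summing P(type B): 1/4·1 + 1/2·1 + 1/4·1 = 1.
Similarly for Rh via the father's Rh distribution: P(Rh-) = 1/2.
Independent loci: 1 × 1/2 = 1/2.

1/2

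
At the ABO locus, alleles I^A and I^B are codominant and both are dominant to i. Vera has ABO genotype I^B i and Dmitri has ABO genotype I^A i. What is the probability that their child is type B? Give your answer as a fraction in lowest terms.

ABO cross I^B i × I^A i → offspring phenotypes: 1/4 O, 1/4 A, 1/4 B, 1/4 AB.
So P(type B) = 1/4.

1/4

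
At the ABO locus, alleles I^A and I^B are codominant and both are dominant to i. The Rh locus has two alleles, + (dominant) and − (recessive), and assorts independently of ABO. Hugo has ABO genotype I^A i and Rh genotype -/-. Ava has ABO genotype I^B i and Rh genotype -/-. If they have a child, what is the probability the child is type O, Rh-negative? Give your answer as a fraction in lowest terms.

ABO cross I^A i × I^B i → offspring phenotypes: 1/4 O, 1/4 A, 1/4 B, 1/4 AB.
Rh cross -/- × -/- → 1 Rh-.
Independent loci: P(type O, Rh-negative) = 1/4 × 1 = 1/4.

1/4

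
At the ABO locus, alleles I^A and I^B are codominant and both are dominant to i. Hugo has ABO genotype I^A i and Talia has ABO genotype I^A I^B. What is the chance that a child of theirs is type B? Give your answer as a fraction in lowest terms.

1/4

ABO cross I^A i × I^A I^B → offspring phenotypes: 1/2 A, 1/4 B, 1/4 AB.
So P(type B) = 1/4.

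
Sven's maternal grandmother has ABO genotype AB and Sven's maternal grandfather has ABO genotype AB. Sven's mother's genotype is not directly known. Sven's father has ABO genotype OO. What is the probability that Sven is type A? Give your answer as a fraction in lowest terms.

Sven's mother's ABO genotype from AB × AB: 1/4 AA, 1/2 AB, 1/4 BB.
Crossing each possibility with the father OO and summing P(type A): 1/4·1 + 1/2·1/2 + 1/4·0 = 1/2.

1/2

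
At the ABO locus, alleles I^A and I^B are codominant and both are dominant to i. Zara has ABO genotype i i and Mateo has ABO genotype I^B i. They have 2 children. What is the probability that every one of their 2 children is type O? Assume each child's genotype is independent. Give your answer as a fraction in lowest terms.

1/4

ABO cross i i × I^B i → 1/2 O, 1/2 B.
So P(type O) = 1/2 per child.
All 2 independent: (1/2)^2 = 1/4.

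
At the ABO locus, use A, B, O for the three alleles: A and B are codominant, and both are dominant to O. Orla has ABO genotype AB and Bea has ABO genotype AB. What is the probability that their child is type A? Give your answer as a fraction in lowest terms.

1/4

ABO cross AB × AB → offspring phenotypes: 1/4 A, 1/4 B, 1/2 AB.
So P(type A) = 1/4.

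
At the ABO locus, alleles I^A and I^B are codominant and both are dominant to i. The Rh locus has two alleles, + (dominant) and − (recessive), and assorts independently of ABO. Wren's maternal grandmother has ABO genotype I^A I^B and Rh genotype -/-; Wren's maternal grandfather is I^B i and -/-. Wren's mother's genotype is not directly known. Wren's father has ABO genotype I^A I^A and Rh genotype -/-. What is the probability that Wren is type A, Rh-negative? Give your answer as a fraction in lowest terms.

1/2

Wren's mother's ABO genotype from I^A I^B × I^B i: 1/4 I^A I^B, 1/4 I^A i, 1/4 I^B I^B, 1/4 I^B i.
Crossing each possibility with the father I^A I^A and summing P(type A): 1/4·1/2 + 1/4·1 + 1/4·0 + 1/4·1/2 = 1/2.
Similarly for Rh via the mother's Rh distribution: P(Rh-) = 1.
Independent loci: 1/2 × 1 = 1/2.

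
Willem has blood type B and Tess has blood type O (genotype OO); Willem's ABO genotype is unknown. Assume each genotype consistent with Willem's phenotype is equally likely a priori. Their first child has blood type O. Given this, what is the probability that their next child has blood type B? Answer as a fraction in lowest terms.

1/2

Possible genotypes: Willem ∈ {BB, BO}; Tess ∈ {OO}.
Weight each parental genotype pair by prior × P(type-O child):
  BO × OO: posterior weight 1; P(next child type B) = 1/2.
Weighted sum = 1/2.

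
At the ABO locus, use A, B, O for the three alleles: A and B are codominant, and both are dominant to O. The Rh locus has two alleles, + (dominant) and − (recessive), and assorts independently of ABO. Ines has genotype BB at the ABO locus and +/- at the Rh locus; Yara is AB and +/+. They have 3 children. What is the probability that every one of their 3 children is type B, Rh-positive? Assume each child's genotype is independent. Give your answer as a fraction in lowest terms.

1/8

ABO cross BB × AB → 1/2 B, 1/2 AB.
Rh cross +/- × +/+ → 1 Rh+; so P(type B, Rh-positive) = 1/2 × 1 = 1/2 per child.
All 3 independent: (1/2)^3 = 1/8.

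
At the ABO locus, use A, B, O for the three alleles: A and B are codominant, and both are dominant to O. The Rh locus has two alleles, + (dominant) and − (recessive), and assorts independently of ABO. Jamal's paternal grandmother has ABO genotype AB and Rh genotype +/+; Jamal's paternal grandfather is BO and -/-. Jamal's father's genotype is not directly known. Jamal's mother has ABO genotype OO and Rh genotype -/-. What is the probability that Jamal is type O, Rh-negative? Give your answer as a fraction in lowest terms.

Jamal's father's ABO genotype from AB × BO: 1/4 AB, 1/4 AO, 1/4 BB, 1/4 BO.
Crossing each possibility with the mother OO and summing P(type O): 1/4·0 + 1/4·1/2 + 1/4·0 + 1/4·1/2 = 1/4.
Similarly for Rh via the father's Rh distribution: P(Rh-) = 1/2.
Independent loci: 1/4 × 1/2 = 1/8.

1/8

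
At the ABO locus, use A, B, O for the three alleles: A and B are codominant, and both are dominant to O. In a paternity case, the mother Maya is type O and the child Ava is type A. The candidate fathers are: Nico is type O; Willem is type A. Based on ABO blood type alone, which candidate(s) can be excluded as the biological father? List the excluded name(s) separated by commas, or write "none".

Nico

A candidate is excluded only if no genotype consistent with his phenotype could produce a type A child with a type O mother.
Nico (type O): no genotype consistent with that phenotype can produce a type-A child with a type-O mother.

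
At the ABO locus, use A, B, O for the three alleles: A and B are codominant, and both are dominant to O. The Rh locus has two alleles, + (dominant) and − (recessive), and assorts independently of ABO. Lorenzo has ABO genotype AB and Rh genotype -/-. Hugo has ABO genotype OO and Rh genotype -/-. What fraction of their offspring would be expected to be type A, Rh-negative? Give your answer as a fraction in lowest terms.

1/2

ABO cross AB × OO → offspring phenotypes: 1/2 A, 1/2 B.
Rh cross -/- × -/- → 1 Rh-.
Independent loci: P(type A, Rh-negative) = 1/2 × 1 = 1/2.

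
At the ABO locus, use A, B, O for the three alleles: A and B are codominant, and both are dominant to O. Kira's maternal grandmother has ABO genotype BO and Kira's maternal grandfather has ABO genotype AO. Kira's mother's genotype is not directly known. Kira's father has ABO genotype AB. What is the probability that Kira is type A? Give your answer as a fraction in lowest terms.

3/8

Kira's mother's ABO genotype from BO × AO: 1/4 AB, 1/4 AO, 1/4 BO, 1/4 OO.
Crossing each possibility with the father AB and summing P(type A): 1/4·1/4 + 1/4·1/2 + 1/4·1/4 + 1/4·1/2 = 3/8.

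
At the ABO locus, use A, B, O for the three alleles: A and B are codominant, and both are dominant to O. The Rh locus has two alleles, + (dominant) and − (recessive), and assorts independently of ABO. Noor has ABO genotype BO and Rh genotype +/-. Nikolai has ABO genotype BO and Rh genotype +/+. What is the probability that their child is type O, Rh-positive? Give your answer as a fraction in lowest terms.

1/4

ABO cross BO × BO → offspring phenotypes: 1/4 O, 3/4 B.
Rh cross +/- × +/+ → 1 Rh+.
Independent loci: P(type O, Rh-positive) = 1/4 × 1 = 1/4.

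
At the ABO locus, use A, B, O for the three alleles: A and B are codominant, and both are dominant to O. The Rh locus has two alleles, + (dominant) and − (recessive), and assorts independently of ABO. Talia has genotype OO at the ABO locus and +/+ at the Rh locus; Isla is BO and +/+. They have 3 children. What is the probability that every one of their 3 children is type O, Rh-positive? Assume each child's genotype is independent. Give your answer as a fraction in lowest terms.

ABO cross OO × BO → 1/2 O, 1/2 B.
Rh cross +/+ × +/+ → 1 Rh+; so P(type O, Rh-positive) = 1/2 × 1 = 1/2 per child.
All 3 independent: (1/2)^3 = 1/8.

1/8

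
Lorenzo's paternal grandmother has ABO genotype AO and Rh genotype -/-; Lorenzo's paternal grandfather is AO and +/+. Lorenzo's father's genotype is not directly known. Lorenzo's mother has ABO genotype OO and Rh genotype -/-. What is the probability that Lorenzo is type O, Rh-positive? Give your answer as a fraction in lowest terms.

1/4

Lorenzo's father's ABO genotype from AO × AO: 1/4 AA, 1/2 AO, 1/4 OO.
Crossing each possibility with the mother OO and summing P(type O): 1/4·0 + 1/2·1/2 + 1/4·1 = 1/2.
Similarly for Rh via the father's Rh distribution: P(Rh+) = 1/2.
Independent loci: 1/2 × 1/2 = 1/4.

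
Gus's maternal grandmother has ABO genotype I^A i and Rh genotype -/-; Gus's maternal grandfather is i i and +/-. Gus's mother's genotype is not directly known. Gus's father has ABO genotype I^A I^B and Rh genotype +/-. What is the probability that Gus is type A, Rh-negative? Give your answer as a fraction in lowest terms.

3/16

Gus's mother's ABO genotype from I^A i × i i: 1/2 I^A i, 1/2 i i.
Crossing each possibility with the father I^A I^B and summing P(type A): 1/2·1/2 + 1/2·1/2 = 1/2.
Similarly for Rh via the mother's Rh distribution: P(Rh-) = 3/8.
Independent loci: 1/2 × 3/8 = 3/16.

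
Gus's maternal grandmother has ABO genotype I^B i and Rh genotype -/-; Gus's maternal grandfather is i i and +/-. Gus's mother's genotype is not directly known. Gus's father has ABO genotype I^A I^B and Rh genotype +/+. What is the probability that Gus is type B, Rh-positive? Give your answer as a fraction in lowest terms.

Gus's mother's ABO genotype from I^B i × i i: 1/2 I^B i, 1/2 i i.
Crossing each possibility with the father I^A I^B and summing P(type B): 1/2·1/2 + 1/2·1/2 = 1/2.
Similarly for Rh via the mother's Rh distribution: P(Rh+) = 1.
Independent loci: 1/2 × 1 = 1/2.

1/2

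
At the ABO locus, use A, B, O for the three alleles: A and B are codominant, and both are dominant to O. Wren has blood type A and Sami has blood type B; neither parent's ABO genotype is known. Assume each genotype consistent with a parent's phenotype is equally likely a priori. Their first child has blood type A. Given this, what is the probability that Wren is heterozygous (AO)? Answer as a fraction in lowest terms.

1/3

Possible genotypes: Wren ∈ {AA, AO}; Sami ∈ {BB, BO}.
Weight each parental genotype pair by prior × P(type-A child):
  AA × BO: posterior weight 2/3.
  AO × BO: posterior weight 1/3.
Sum the posterior weight over pairs where Wren is AO: 1/3.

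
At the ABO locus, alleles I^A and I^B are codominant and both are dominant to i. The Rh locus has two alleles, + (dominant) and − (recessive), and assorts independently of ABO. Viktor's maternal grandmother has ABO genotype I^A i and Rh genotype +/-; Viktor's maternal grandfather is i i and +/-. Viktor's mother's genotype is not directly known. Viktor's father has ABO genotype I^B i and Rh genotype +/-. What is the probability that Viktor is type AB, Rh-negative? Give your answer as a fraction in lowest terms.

Viktor's mother's ABO genotype from I^A i × i i: 1/2 I^A i, 1/2 i i.
Crossing each possibility with the father I^B i and summing P(type AB): 1/2·1/4 + 1/2·0 = 1/8.
Similarly for Rh via the mother's Rh distribution: P(Rh-) = 1/4.
Independent loci: 1/8 × 1/4 = 1/32.

1/32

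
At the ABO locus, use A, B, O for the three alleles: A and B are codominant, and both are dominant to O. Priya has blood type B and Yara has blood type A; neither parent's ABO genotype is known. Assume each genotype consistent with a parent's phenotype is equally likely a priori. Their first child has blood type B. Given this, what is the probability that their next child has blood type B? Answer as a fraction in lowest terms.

5/12

Possible genotypes: Priya ∈ {BB, BO}; Yara ∈ {AA, AO}.
Weight each parental genotype pair by prior × P(type-B child):
  BB × AO: posterior weight 2/3; P(next child type B) = 1/2.
  BO × AO: posterior weight 1/3; P(next child type B) = 1/4.
Weighted sum = 5/12.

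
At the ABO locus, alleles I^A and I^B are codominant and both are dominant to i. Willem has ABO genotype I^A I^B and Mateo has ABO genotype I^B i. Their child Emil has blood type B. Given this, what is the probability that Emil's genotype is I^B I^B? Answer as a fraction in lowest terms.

1/2

Cross I^A I^B × I^B i → 1/4 I^A I^B, 1/4 I^A i, 1/4 I^B I^B, 1/4 I^B i.
Type-B genotypes among offspring: I^B I^B (1/4), I^B i (1/4); total 1/2.
P(I^B I^B | type B) = (1/4) / (1/2) = 1/2.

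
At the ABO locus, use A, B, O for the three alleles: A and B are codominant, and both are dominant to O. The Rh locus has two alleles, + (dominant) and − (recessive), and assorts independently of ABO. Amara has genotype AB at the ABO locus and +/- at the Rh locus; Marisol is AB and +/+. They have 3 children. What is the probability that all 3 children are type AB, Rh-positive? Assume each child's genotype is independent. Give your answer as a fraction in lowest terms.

ABO cross AB × AB → 1/4 A, 1/4 B, 1/2 AB.
Rh cross +/- × +/+ → 1 Rh+; so P(type AB, Rh-positive) = 1/2 × 1 = 1/2 per child.
All 3 independent: (1/2)^3 = 1/8.

1/8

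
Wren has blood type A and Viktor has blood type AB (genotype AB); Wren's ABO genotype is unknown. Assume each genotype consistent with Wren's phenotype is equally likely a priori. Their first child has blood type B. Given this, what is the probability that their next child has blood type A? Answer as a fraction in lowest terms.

Possible genotypes: Wren ∈ {AA, AO}; Viktor ∈ {AB}.
Weight each parental genotype pair by prior × P(type-B child):
  AO × AB: posterior weight 1; P(next child type A) = 1/2.
Weighted sum = 1/2.

1/2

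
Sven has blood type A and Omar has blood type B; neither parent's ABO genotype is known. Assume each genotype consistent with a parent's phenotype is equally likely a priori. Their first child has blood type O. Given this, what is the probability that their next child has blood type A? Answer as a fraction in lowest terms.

Possible genotypes: Sven ∈ {I^A I^A, I^A i}; Omar ∈ {I^B I^B, I^B i}.
Weight each parental genotype pair by prior × P(type-O child):
  I^A i × I^B i: posterior weight 1; P(next child type A) = 1/4.
Weighted sum = 1/4.

1/4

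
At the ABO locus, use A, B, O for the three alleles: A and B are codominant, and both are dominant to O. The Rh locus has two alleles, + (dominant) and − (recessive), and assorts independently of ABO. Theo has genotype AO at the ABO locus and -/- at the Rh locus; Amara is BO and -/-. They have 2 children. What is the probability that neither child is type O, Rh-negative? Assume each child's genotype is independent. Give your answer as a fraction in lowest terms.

9/16

ABO cross AO × BO → 1/4 O, 1/4 A, 1/4 B, 1/4 AB.
Rh cross -/- × -/- → 1 Rh-; so P(type O, Rh-negative) = 1/4 × 1 = 1/4 per child.
P(not type O, Rh-negative) = 3/4 for one child; (3/4)^2 = 9/16.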